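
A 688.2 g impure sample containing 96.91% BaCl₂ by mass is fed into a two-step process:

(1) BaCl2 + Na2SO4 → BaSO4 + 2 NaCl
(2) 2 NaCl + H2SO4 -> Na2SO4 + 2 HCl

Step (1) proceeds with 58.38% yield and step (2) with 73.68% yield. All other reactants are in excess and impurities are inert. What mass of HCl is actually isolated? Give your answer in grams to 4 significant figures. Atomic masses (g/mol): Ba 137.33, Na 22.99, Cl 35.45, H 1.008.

100.5 g

Pure BaCl2 = 688.2 × 0.9691 = 666.93 g.
M(BaCl2) = 137.33 + 2(35.45) = 208.23 g/mol.
M(HCl) = 1.008 + 35.45 = 36.458 g/mol.
n(BaCl2) = 666.93 / 208.23 = 3.2029 mol.
Step 1 (BaCl2:NaCl = 1:2): theoretical n(NaCl) = 6.4057 mol; at 58.38% yield, n(NaCl) = 3.7397 mol.
Step 2 (NaCl:HCl = 2:2): theoretical n(HCl) = 3.7397 mol, so theoretical mass = 3.7397 × 36.458 = 136.34 g.
At 73.68% yield, actual mass of HCl = 136.34 × 0.7368 = 100.46 g.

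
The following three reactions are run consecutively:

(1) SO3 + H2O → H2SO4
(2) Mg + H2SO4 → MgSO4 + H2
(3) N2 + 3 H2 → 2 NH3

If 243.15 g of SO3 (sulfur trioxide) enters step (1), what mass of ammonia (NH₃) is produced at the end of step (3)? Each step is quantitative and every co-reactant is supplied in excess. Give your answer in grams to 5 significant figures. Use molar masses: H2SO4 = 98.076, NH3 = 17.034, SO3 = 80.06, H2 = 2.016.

n(SO3) = 243.15 / 80.06 = 3.03710 mol.
Reaction (1): SO3→H2SO4 ratio 1:1 ⇒ n(H2SO4) = 3.03710 mol.
Reaction (2): H2SO4→H2 ratio 1:1 ⇒ n(H2) = 3.03710 mol.
Reaction (3): H2→NH3 ratio 3:2 ⇒ n(NH3) = 2.02473 mol.
Mass of NH3 = 2.02473 × 17.034 = 34.4893 g.

34.489 g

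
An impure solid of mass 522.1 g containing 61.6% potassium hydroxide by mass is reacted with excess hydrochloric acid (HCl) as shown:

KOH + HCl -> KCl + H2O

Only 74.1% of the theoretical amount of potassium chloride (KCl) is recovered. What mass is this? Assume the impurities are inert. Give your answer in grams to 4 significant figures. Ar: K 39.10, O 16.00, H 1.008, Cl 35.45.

316.6 g

Pure KOH available = 522.1 g × 0.616 = 321.61 g.
M(KOH) = 39.10 + 16.00 + 1.008 = 56.108 g/mol.
M(KCl) = 39.10 + 35.45 = 74.55 g/mol.
n(KOH) = 321.61 g / 56.108 g/mol = 5.7320 mol.
From the equation the KOH:KCl mole ratio is 1:1, so n(KCl) = 5.7320 × 1/1 = 5.7320 mol.
Mass of KCl = 5.7320 mol × 74.55 g/mol = 427.32 g.
Actual mass collected = 427.32 g × 0.741 = 316.65 g.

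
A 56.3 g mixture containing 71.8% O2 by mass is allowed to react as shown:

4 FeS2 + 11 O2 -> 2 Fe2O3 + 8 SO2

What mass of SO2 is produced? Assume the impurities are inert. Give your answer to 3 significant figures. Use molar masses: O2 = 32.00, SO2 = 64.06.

Mass of pure O2 = 56.3 g × 0.718 = 40.42 g.
n(O2) = 40.42 g / 32.00 g/mol = 1.263 mol.
From the equation the O2:SO2 mole ratio is 11:8, so n(SO2) = 1.263 × 8/11 = 0.9187 mol.
Mass of SO2 = 0.9187 mol × 64.06 g/mol = 58.85 g.

58.9 g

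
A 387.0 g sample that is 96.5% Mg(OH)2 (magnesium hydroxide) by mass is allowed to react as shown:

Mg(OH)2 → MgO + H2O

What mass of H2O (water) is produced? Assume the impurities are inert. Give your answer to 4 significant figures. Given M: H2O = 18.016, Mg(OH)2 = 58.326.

115.4 g

Mass of pure Mg(OH)2 = 387.0 g × 0.965 = 373.45 g.
n(Mg(OH)2) = 373.45 g / 58.326 g/mol = 6.4029 mol.
From the equation the Mg(OH)2:H2O mole ratio is 1:1, so n(H2O) = 6.4029 × 1/1 = 6.4029 mol.
Mass of H2O = 6.4029 mol × 18.016 g/mol = 115.35 g.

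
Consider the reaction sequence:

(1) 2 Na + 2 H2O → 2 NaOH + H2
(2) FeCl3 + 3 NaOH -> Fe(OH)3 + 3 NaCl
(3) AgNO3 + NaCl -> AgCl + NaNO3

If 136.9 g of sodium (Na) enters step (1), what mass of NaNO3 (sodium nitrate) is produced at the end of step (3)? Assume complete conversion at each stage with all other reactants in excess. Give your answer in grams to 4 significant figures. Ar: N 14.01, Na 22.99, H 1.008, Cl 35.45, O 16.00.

M(Na) = 22.99 g/mol.
M(NaNO3) = 22.99 + 14.01 + 3(16.00) = 85.00 g/mol.
n(Na) = 136.9 / 22.99 = 5.9548 mol.
Reaction (1): Na→NaOH ratio 2:2 ⇒ n(NaOH) = 5.9548 mol.
Reaction (2): NaOH→NaCl ratio 3:3 ⇒ n(NaCl) = 5.9548 mol.
Reaction (3): NaCl→NaNO3 ratio 1:1 ⇒ n(NaNO3) = 5.9548 mol.
Mass of NaNO3 = 5.9548 × 85.00 = 506.15 g.

506.2 g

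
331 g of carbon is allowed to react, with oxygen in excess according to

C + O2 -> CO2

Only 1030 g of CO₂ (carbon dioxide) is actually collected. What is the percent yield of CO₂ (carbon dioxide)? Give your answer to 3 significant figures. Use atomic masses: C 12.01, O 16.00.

M(C) = 12.01 g/mol.
M(CO2) = 12.01 + 2(16.00) = 44.01 g/mol.
n(C) = 331.0 g / 12.01 g/mol = 27.56 mol.
From the equation the C:CO2 mole ratio is 1:1, so n(CO2) = 27.56 × 1/1 = 27.56 mol.
Mass of CO2 = 27.56 mol × 44.01 g/mol = 1213 g.
This is the theoretical yield. Percent yield = 1030 g / 1213 g × 100% = 84.92%.

84.9 %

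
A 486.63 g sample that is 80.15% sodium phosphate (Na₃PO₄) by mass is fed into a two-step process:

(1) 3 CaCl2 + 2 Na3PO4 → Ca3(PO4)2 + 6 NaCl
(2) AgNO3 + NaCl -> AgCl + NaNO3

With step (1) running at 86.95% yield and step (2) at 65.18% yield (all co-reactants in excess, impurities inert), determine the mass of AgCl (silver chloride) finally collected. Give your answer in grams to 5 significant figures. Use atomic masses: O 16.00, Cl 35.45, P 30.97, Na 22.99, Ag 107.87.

579.73 g

Pure Na3PO4 = 486.63 × 0.8015 = 390.034 g.
M(Na3PO4) = 3(22.99) + 30.97 + 4(16.00) = 163.94 g/mol.
M(AgCl) = 107.87 + 35.45 = 143.32 g/mol.
n(Na3PO4) = 390.034 / 163.94 = 2.37913 mol.
Step 1 (Na3PO4:NaCl = 2:6): theoretical n(NaCl) = 7.13738 mol; at 86.95% yield, n(NaCl) = 6.20595 mol.
Step 2 (NaCl:AgCl = 1:1): theoretical n(AgCl) = 6.20595 mol, so theoretical mass = 6.20595 × 143.32 = 889.437 g.
At 65.18% yield, actual mass of AgCl = 889.437 × 0.6518 = 579.735 g.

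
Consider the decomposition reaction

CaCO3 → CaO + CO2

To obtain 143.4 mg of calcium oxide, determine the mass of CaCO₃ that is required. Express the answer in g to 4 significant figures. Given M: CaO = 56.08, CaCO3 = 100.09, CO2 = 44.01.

Convert: 143.4 mg = 0.14340 g.
n(CaO) = 0.14340 g / 56.08 g/mol = 0.0025571 mol.
From the equation the CaO:CaCO3 mole ratio is 1:1, so n(CaCO3) = 0.0025571 × 1/1 = 0.0025571 mol.
Mass of CaCO3 = 0.0025571 mol × 100.09 g/mol = 0.25594 g.

0.2559 g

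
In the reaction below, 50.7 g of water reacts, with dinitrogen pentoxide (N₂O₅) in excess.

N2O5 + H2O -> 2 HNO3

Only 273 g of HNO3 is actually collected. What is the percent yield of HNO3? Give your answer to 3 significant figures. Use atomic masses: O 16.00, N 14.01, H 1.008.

77.0 %

M(H2O) = 2(1.008) + 16.00 = 18.016 g/mol.
M(HNO3) = 1.008 + 14.01 + 3(16.00) = 63.018 g/mol.
n(H2O) = 50.70 g / 18.016 g/mol = 2.814 mol.
From the equation the H2O:HNO3 mole ratio is 1:2, so n(HNO3) = 2.814 × 2/1 = 5.628 mol.
Mass of HNO3 = 5.628 mol × 63.018 g/mol = 354.7 g.
This is the theoretical yield. Percent yield = 273 g / 354.7 g × 100% = 76.97%.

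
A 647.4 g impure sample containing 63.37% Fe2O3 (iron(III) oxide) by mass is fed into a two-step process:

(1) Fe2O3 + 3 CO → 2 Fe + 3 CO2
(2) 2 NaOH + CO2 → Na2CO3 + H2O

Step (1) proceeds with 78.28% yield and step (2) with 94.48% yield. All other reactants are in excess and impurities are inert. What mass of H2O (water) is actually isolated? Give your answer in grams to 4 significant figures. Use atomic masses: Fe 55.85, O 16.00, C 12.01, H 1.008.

102.7 g

Pure Fe2O3 = 647.4 × 0.6337 = 410.26 g.
M(Fe2O3) = 2(55.85) + 3(16.00) = 159.70 g/mol.
M(H2O) = 2(1.008) + 16.00 = 18.016 g/mol.
n(Fe2O3) = 410.26 / 159.70 = 2.5689 mol.
Step 1 (Fe2O3:CO2 = 1:3): theoretical n(CO2) = 7.7068 mol; at 78.28% yield, n(CO2) = 6.0329 mol.
Step 2 (CO2:H2O = 1:1): theoretical n(H2O) = 6.0329 mol, so theoretical mass = 6.0329 × 18.016 = 108.69 g.
At 94.48% yield, actual mass of H2O = 108.69 × 0.9448 = 102.69 g.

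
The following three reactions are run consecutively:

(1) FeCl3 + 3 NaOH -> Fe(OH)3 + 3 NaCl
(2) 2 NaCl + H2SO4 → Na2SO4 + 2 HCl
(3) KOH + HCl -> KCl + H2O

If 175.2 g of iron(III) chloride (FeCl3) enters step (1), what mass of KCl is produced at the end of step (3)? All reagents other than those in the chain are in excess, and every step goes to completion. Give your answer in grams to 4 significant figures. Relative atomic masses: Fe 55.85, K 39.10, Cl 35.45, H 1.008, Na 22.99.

M(FeCl3) = 55.85 + 3(35.45) = 162.20 g/mol.
M(KCl) = 39.10 + 35.45 = 74.55 g/mol.
n(FeCl3) = 175.2 / 162.20 = 1.0801 mol.
Reaction (1): FeCl3→NaCl ratio 1:3 ⇒ n(NaCl) = 3.2404 mol.
Reaction (2): NaCl→HCl ratio 2:2 ⇒ n(HCl) = 3.2404 mol.
Reaction (3): HCl→KCl ratio 1:1 ⇒ n(KCl) = 3.2404 mol.
Mass of KCl = 3.2404 × 74.55 = 241.58 g.

241.6 g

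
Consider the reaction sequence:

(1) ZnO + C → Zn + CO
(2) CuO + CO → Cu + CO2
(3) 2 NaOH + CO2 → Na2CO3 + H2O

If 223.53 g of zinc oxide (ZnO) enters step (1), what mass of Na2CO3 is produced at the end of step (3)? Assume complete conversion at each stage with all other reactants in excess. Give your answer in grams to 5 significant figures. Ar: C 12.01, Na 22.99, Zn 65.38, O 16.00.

291.13 g

M(ZnO) = 65.38 + 16.00 = 81.38 g/mol.
M(Na2CO3) = 2(22.99) + 12.01 + 3(16.00) = 105.99 g/mol.
n(ZnO) = 223.53 / 81.38 = 2.74674 mol.
Reaction (1): ZnO→CO ratio 1:1 ⇒ n(CO) = 2.74674 mol.
Reaction (2): CO→CO2 ratio 1:1 ⇒ n(CO2) = 2.74674 mol.
Reaction (3): CO2→Na2CO3 ratio 1:1 ⇒ n(Na2CO3) = 2.74674 mol.
Mass of Na2CO3 = 2.74674 × 105.99 = 291.127 g.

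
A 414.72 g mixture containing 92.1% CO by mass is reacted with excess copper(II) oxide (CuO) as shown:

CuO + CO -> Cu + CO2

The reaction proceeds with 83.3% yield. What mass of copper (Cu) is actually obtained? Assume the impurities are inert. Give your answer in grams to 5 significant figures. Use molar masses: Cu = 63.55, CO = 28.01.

Pure CO available = 414.72 g × 0.921 = 381.957 g.
n(CO) = 381.957 g / 28.01 g/mol = 13.6365 mol.
From the equation the CO:Cu mole ratio is 1:1, so n(Cu) = 13.6365 × 1/1 = 13.6365 mol.
Mass of Cu = 13.6365 mol × 63.55 g/mol = 866.597 g.
Actual mass collected = 866.597 g × 0.833 = 721.875 g.

721.88 g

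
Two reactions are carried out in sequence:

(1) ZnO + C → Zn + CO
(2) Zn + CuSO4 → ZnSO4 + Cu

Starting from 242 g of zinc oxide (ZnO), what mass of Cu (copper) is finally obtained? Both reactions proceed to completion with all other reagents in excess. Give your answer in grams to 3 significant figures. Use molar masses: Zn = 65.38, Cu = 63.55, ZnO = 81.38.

189 g

n(ZnO) = 242.0 / 81.38 = 2.974 mol.
Step 1 gives a 1:1 ratio of ZnO to Zn, so n(Zn) = 2.974 mol.
In step 2 the Zn:Cu ratio is 1:1, so n(Cu) = 2.974 mol.
Mass of Cu = 2.974 × 63.55 = 189.0 g.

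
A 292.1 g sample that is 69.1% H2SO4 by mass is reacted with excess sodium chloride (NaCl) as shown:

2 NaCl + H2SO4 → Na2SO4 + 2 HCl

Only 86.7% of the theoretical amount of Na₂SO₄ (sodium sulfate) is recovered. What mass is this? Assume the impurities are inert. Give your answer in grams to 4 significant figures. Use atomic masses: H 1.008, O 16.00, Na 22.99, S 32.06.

253.4 g

Pure H2SO4 available = 292.1 g × 0.691 = 201.84 g.
M(H2SO4) = 2(1.008) + 32.06 + 4(16.00) = 98.076 g/mol.
M(Na2SO4) = 2(22.99) + 32.06 + 4(16.00) = 142.04 g/mol.
n(H2SO4) = 201.84 g / 98.076 g/mol = 2.0580 mol.
From the equation the H2SO4:Na2SO4 mole ratio is 1:1, so n(Na2SO4) = 2.0580 × 1/1 = 2.0580 mol.
Mass of Na2SO4 = 2.0580 mol × 142.04 g/mol = 292.32 g.
Actual mass collected = 292.32 g × 0.867 = 253.44 g.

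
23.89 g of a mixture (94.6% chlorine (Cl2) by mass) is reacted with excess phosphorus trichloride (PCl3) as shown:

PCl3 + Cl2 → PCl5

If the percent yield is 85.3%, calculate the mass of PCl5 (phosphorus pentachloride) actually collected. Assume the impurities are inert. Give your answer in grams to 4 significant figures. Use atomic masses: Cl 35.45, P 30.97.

56.62 g

Pure Cl2 available = 23.89 g × 0.946 = 22.600 g.
M(Cl2) = 2(35.45) = 70.90 g/mol.
M(PCl5) = 30.97 + 5(35.45) = 208.22 g/mol.
n(Cl2) = 22.600 g / 70.90 g/mol = 0.31876 mol.
From the equation the Cl2:PCl5 mole ratio is 1:1, so n(PCl5) = 0.31876 × 1/1 = 0.31876 mol.
Mass of PCl5 = 0.31876 mol × 208.22 g/mol = 66.372 g.
Actual mass collected = 66.372 g × 0.853 = 56.615 g.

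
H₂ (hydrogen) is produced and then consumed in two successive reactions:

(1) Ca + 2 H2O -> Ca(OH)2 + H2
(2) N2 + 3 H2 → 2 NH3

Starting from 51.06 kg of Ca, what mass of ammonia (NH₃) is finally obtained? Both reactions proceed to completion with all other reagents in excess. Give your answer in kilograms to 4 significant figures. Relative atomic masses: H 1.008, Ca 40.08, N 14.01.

14.47 kg

M(Ca) = 40.08 g/mol.
M(NH3) = 14.01 + 3(1.008) = 17.034 g/mol.
51.06 kg = 51060 g.
n(Ca) = 51060 / 40.08 = 1274.0 mol.
Step 1 gives a 1:1 ratio of Ca to H2, so n(H2) = 1274.0 mol.
In step 2 the H2:NH3 ratio is 3:2, so n(NH3) = 849.30 mol.
Mass of NH3 = 849.30 × 17.034 = 14467 g = 14.47 kg.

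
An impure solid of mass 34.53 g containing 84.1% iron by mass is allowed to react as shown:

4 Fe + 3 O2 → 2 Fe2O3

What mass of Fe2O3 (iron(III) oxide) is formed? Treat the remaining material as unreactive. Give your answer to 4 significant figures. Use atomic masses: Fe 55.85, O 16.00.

41.52 g

Mass of pure Fe = 34.53 g × 0.841 = 29.040 g.
M(Fe) = 55.85 g/mol.
M(Fe2O3) = 2(55.85) + 3(16.00) = 159.70 g/mol.
n(Fe) = 29.040 g / 55.85 g/mol = 0.51996 mol.
From the equation the Fe:Fe2O3 mole ratio is 4:2, so n(Fe2O3) = 0.51996 × 2/4 = 0.25998 mol.
Mass of Fe2O3 = 0.25998 mol × 159.70 g/mol = 41.519 g.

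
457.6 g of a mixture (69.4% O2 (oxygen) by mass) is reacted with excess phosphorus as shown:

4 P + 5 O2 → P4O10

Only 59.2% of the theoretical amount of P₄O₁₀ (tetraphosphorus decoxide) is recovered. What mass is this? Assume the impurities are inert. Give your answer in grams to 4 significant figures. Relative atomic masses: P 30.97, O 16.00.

Pure O2 available = 457.6 g × 0.694 = 317.57 g.
M(O2) = 2(16.00) = 32.00 g/mol.
M(P4O10) = 4(30.97) + 10(16.00) = 283.88 g/mol.
n(O2) = 317.57 g / 32.00 g/mol = 9.9242 mol.
From the equation the O2:P4O10 mole ratio is 5:1, so n(P4O10) = 9.9242 × 1/5 = 1.9848 mol.
Mass of P4O10 = 1.9848 mol × 283.88 g/mol = 563.46 g.
Actual mass collected = 563.46 g × 0.592 = 333.57 g.

333.6 g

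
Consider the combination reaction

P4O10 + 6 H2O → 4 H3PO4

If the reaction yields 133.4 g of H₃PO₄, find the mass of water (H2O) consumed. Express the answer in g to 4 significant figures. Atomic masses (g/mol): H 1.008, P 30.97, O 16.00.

M(H3PO4) = 3(1.008) + 30.97 + 4(16.00) = 97.994 g/mol.
M(H2O) = 2(1.008) + 16.00 = 18.016 g/mol.
n(H3PO4) = 133.40 g / 97.994 g/mol = 1.3613 mol.
From the equation the H3PO4:H2O mole ratio is 4:6, so n(H2O) = 1.3613 × 6/4 = 2.0420 mol.
Mass of H2O = 2.0420 mol × 18.016 g/mol = 36.788 g.

36.79 g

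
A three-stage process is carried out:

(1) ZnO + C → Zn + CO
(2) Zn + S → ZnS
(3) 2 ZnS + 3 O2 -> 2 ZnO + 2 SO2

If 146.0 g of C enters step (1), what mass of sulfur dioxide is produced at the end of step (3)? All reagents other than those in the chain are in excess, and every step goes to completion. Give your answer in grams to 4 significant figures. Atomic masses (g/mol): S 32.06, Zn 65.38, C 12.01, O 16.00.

M(C) = 12.01 g/mol.
M(SO2) = 32.06 + 2(16.00) = 64.06 g/mol.
n(C) = 146.0 / 12.01 = 12.157 mol.
Reaction (1): C→Zn ratio 1:1 ⇒ n(Zn) = 12.157 mol.
Reaction (2): Zn→ZnS ratio 1:1 ⇒ n(ZnS) = 12.157 mol.
Reaction (3): ZnS→SO2 ratio 2:2 ⇒ n(SO2) = 12.157 mol.
Mass of SO2 = 12.157 × 64.06 = 778.75 g.

778.7 g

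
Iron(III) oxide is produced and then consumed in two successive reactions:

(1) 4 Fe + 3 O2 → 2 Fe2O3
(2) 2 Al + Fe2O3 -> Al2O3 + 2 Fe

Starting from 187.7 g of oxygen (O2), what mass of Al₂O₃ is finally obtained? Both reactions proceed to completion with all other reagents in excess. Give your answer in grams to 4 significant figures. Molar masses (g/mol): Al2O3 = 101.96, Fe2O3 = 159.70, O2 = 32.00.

n(O2) = 187.70 / 32.00 = 5.8656 mol.
Step 1 gives a 3:2 ratio of O2 to Fe2O3, so n(Fe2O3) = 3.9104 mol.
In step 2 the Fe2O3:Al2O3 ratio is 1:1, so n(Al2O3) = 3.9104 mol.
Mass of Al2O3 = 3.9104 × 101.96 = 398.71 g.

398.7 g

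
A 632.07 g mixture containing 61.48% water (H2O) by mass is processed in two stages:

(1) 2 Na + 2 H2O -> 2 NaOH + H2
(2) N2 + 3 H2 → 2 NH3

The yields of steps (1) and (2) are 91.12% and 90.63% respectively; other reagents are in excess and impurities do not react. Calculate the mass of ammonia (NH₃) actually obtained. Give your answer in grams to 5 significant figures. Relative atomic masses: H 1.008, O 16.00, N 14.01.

Pure H2O = 632.07 × 0.6148 = 388.597 g.
M(H2O) = 2(1.008) + 16.00 = 18.016 g/mol.
M(NH3) = 14.01 + 3(1.008) = 17.034 g/mol.
n(H2O) = 388.597 / 18.016 = 21.5695 mol.
Step 1 (H2O:H2 = 2:1): theoretical n(H2) = 10.7848 mol; at 91.12% yield, n(H2) = 9.82708 mol.
Step 2 (H2:NH3 = 3:2): theoretical n(NH3) = 6.55138 mol, so theoretical mass = 6.55138 × 17.034 = 111.596 g.
At 90.63% yield, actual mass of NH3 = 111.596 × 0.9063 = 101.140 g.

101.14 g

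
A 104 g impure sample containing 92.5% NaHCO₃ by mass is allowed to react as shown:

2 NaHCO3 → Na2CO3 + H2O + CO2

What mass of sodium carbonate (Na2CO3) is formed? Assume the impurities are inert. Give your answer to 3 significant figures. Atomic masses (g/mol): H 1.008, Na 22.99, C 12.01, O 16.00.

60.7 g

Mass of pure NaHCO3 = 104 g × 0.925 = 96.20 g.
M(NaHCO3) = 22.99 + 1.008 + 12.01 + 3(16.00) = 84.008 g/mol.
M(Na2CO3) = 2(22.99) + 12.01 + 3(16.00) = 105.99 g/mol.
n(NaHCO3) = 96.20 g / 84.008 g/mol = 1.145 mol.
From the equation the NaHCO3:Na2CO3 mole ratio is 2:1, so n(Na2CO3) = 1.145 × 1/2 = 0.5726 mol.
Mass of Na2CO3 = 0.5726 mol × 105.99 g/mol = 60.69 g.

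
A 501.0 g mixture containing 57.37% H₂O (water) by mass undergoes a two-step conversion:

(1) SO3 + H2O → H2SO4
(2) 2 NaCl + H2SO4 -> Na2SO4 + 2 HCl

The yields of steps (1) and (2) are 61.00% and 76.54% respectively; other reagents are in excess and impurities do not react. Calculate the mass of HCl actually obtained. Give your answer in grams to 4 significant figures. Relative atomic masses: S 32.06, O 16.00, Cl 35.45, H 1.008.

Pure H2O = 501.0 × 0.5737 = 287.42 g.
M(H2O) = 2(1.008) + 16.00 = 18.016 g/mol.
M(HCl) = 1.008 + 35.45 = 36.458 g/mol.
n(H2O) = 287.42 / 18.016 = 15.954 mol.
Step 1 (H2O:H2SO4 = 1:1): theoretical n(H2SO4) = 15.954 mol; at 61.00% yield, n(H2SO4) = 9.7318 mol.
Step 2 (H2SO4:HCl = 1:2): theoretical n(HCl) = 19.464 mol, so theoretical mass = 19.464 × 36.458 = 709.61 g.
At 76.54% yield, actual mass of HCl = 709.61 × 0.7654 = 543.13 g.

543.1 g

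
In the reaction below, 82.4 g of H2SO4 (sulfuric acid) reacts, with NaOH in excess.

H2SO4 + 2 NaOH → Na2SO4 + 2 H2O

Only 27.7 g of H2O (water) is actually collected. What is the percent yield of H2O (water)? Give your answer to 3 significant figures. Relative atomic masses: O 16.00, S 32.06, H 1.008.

M(H2SO4) = 2(1.008) + 32.06 + 4(16.00) = 98.076 g/mol.
M(H2O) = 2(1.008) + 16.00 = 18.016 g/mol.
n(H2SO4) = 82.40 g / 98.076 g/mol = 0.8402 mol.
From the equation the H2SO4:H2O mole ratio is 1:2, so n(H2O) = 0.8402 × 2/1 = 1.680 mol.
Mass of H2O = 1.680 mol × 18.016 g/mol = 30.27 g.
This is the theoretical yield. Percent yield = 27.7 g / 30.27 g × 100% = 91.50%.

91.5 %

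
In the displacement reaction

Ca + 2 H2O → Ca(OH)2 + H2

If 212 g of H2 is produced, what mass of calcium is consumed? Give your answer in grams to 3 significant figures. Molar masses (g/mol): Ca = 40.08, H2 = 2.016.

4210 g

n(H2) = 212.0 g / 2.016 g/mol = 105.2 mol.
From the equation the H2:Ca mole ratio is 1:1, so n(Ca) = 105.2 × 1/1 = 105.2 mol.
Mass of Ca = 105.2 mol × 40.08 g/mol = 4215 g.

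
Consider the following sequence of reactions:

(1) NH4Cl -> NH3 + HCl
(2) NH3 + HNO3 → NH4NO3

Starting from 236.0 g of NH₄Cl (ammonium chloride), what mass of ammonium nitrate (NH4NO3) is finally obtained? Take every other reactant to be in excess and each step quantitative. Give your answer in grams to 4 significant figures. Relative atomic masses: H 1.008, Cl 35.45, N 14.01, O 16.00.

M(NH4Cl) = 14.01 + 4(1.008) + 35.45 = 53.492 g/mol.
M(NH4NO3) = 2(14.01) + 4(1.008) + 3(16.00) = 80.052 g/mol.
n(NH4Cl) = 236.00 / 53.492 = 4.4119 mol.
Step 1 gives a 1:1 ratio of NH4Cl to NH3, so n(NH3) = 4.4119 mol.
In step 2 the NH3:NH4NO3 ratio is 1:1, so n(NH4NO3) = 4.4119 mol.
Mass of NH4NO3 = 4.4119 × 80.052 = 353.18 g.

353.2 g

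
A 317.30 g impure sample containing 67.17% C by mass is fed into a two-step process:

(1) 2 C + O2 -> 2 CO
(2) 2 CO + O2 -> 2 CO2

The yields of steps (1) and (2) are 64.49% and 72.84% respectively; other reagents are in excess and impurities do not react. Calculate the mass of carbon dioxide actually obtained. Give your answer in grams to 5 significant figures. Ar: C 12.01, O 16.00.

366.87 g

Pure C = 317.30 × 0.6717 = 213.130 g.
M(C) = 12.01 g/mol.
M(CO2) = 12.01 + 2(16.00) = 44.01 g/mol.
n(C) = 213.130 / 12.01 = 17.7461 mol.
Step 1 (C:CO = 2:2): theoretical n(CO) = 17.7461 mol; at 64.49% yield, n(CO) = 11.4444 mol.
Step 2 (CO:CO2 = 2:2): theoretical n(CO2) = 11.4444 mol, so theoretical mass = 11.4444 × 44.01 = 503.670 g.
At 72.84% yield, actual mass of CO2 = 503.670 × 0.7284 = 366.873 g.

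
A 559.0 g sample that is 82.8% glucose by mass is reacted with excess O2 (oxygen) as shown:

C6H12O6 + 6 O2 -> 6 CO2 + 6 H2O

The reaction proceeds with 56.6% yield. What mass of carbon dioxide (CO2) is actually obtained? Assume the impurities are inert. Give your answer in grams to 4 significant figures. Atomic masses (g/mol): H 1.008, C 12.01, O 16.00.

384.0 g

Pure C6H12O6 available = 559.0 g × 0.828 = 462.85 g.
M(C6H12O6) = 6(12.01) + 12(1.008) + 6(16.00) = 180.156 g/mol.
M(CO2) = 12.01 + 2(16.00) = 44.01 g/mol.
n(C6H12O6) = 462.85 g / 180.156 g/mol = 2.5692 mol.
From the equation the C6H12O6:CO2 mole ratio is 1:6, so n(CO2) = 2.5692 × 6/1 = 15.415 mol.
Mass of CO2 = 15.415 mol × 44.01 g/mol = 678.42 g.
Actual mass collected = 678.42 g × 0.566 = 383.98 g.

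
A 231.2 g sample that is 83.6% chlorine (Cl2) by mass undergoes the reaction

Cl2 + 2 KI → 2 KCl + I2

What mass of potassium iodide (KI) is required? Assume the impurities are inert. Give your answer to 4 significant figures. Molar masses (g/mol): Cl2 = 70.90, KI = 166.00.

905.1 g

Mass of pure Cl2 = 231.2 g × 0.836 = 193.28 g.
n(Cl2) = 193.28 g / 70.90 g/mol = 2.7261 mol.
From the equation the Cl2:KI mole ratio is 1:2, so n(KI) = 2.7261 × 2/1 = 5.4523 mol.
Mass of KI = 5.4523 mol × 166.00 g/mol = 905.08 g.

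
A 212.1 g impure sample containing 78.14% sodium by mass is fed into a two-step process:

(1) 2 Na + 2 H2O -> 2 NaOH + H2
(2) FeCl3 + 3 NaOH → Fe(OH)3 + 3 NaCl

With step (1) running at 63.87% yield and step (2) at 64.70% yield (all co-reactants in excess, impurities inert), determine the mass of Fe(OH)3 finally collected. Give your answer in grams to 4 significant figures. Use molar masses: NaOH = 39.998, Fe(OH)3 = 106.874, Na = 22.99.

106.1 g

Pure Na = 212.1 × 0.7814 = 165.73 g.
n(Na) = 165.73 / 22.99 = 7.2090 mol.
Step 1 (Na:NaOH = 2:2): theoretical n(NaOH) = 7.2090 mol; at 63.87% yield, n(NaOH) = 4.6044 mol.
Step 2 (NaOH:Fe(OH)3 = 3:1): theoretical n(Fe(OH)3) = 1.5348 mol, so theoretical mass = 1.5348 × 106.874 = 164.03 g.
At 64.70% yield, actual mass of Fe(OH)3 = 164.03 × 0.6470 = 106.13 g.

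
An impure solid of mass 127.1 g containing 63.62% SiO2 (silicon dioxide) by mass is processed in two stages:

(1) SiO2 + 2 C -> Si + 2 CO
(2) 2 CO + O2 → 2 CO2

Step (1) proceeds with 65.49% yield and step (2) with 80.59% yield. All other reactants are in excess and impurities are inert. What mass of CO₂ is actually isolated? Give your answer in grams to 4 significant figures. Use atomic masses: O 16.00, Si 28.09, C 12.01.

62.51 g

Pure SiO2 = 127.1 × 0.6362 = 80.861 g.
M(SiO2) = 28.09 + 2(16.00) = 60.09 g/mol.
M(CO2) = 12.01 + 2(16.00) = 44.01 g/mol.
n(SiO2) = 80.861 / 60.09 = 1.3457 mol.
Step 1 (SiO2:CO = 1:2): theoretical n(CO) = 2.6913 mol; at 65.49% yield, n(CO) = 1.7626 mol.
Step 2 (CO:CO2 = 2:2): theoretical n(CO2) = 1.7626 mol, so theoretical mass = 1.7626 × 44.01 = 77.570 g.
At 80.59% yield, actual mass of CO2 = 77.570 × 0.8059 = 62.514 g.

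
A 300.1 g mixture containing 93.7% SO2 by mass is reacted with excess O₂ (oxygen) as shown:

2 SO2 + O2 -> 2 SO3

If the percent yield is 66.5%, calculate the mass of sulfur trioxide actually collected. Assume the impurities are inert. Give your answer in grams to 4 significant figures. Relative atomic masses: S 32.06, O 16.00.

Pure SO2 available = 300.1 g × 0.937 = 281.19 g.
M(SO2) = 32.06 + 2(16.00) = 64.06 g/mol.
M(SO3) = 32.06 + 3(16.00) = 80.06 g/mol.
n(SO2) = 281.19 g / 64.06 g/mol = 4.3895 mol.
From the equation the SO2:SO3 mole ratio is 2:2, so n(SO3) = 4.3895 × 2/2 = 4.3895 mol.
Mass of SO3 = 4.3895 mol × 80.06 g/mol = 351.43 g.
Actual mass collected = 351.43 g × 0.665 = 233.70 g.

233.7 g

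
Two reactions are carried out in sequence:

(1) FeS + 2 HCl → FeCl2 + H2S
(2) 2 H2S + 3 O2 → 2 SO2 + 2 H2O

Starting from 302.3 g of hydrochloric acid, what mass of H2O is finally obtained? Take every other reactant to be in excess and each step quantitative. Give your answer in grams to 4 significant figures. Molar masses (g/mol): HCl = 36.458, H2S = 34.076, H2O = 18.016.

n(HCl) = 302.30 / 36.458 = 8.2917 mol.
Step 1 gives a 2:1 ratio of HCl to H2S, so n(H2S) = 4.1459 mol.
In step 2 the H2S:H2O ratio is 2:2, so n(H2O) = 4.1459 mol.
Mass of H2O = 4.1459 × 18.016 = 74.692 g.

74.69 g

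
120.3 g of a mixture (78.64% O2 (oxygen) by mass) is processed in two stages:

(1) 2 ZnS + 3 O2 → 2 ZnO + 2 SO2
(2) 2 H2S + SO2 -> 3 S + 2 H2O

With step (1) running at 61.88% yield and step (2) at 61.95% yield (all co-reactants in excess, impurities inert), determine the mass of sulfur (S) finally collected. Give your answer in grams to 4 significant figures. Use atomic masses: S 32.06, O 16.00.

Pure O2 = 120.3 × 0.7864 = 94.604 g.
M(O2) = 2(16.00) = 32.00 g/mol.
M(S) = 32.06 g/mol.
n(O2) = 94.604 / 32.00 = 2.9564 mol.
Step 1 (O2:SO2 = 3:2): theoretical n(SO2) = 1.9709 mol; at 61.88% yield, n(SO2) = 1.2196 mol.
Step 2 (SO2:S = 1:3): theoretical n(S) = 3.6588 mol, so theoretical mass = 3.6588 × 32.06 = 117.30 g.
At 61.95% yield, actual mass of S = 117.30 × 0.6195 = 72.668 g.

72.67 g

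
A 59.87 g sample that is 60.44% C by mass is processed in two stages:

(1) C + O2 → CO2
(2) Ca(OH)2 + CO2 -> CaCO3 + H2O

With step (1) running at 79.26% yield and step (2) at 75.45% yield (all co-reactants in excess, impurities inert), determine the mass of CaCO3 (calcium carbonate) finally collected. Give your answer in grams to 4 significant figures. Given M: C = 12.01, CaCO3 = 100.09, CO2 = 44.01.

180.3 g

Pure C = 59.87 × 0.6044 = 36.185 g.
n(C) = 36.185 / 12.01 = 3.0129 mol.
Step 1 (C:CO2 = 1:1): theoretical n(CO2) = 3.0129 mol; at 79.26% yield, n(CO2) = 2.3881 mol.
Step 2 (CO2:CaCO3 = 1:1): theoretical n(CaCO3) = 2.3881 mol, so theoretical mass = 2.3881 × 100.09 = 239.02 g.
At 75.45% yield, actual mass of CaCO3 = 239.02 × 0.7545 = 180.34 g.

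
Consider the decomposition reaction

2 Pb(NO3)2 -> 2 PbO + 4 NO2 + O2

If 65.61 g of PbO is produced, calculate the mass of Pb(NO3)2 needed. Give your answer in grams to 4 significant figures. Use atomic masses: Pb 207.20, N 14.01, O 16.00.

M(PbO) = 207.20 + 16.00 = 223.20 g/mol.
M(Pb(NO3)2) = 207.20 + 2(14.01) + 6(16.00) = 331.22 g/mol.
n(PbO) = 65.610 g / 223.20 g/mol = 0.29395 mol.
From the equation the PbO:Pb(NO3)2 mole ratio is 2:2, so n(Pb(NO3)2) = 0.29395 × 2/2 = 0.29395 mol.
Mass of Pb(NO3)2 = 0.29395 mol × 331.22 g/mol = 97.363 g.

97.36 g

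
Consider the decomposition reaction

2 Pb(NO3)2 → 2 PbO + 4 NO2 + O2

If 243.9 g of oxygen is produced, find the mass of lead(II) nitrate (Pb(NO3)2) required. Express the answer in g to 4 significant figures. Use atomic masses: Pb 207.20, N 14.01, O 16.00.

5049 g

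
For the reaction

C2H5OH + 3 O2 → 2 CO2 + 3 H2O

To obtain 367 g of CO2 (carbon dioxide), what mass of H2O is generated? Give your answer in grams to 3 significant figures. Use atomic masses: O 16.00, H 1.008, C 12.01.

225 g

M(CO2) = 12.01 + 2(16.00) = 44.01 g/mol.
M(H2O) = 2(1.008) + 16.00 = 18.016 g/mol.
n(CO2) = 367.0 g / 44.01 g/mol = 8.339 mol.
From the equation the CO2:H2O mole ratio is 2:3, so n(H2O) = 8.339 × 3/2 = 12.51 mol.
Mass of H2O = 12.51 mol × 18.016 g/mol = 225.4 g.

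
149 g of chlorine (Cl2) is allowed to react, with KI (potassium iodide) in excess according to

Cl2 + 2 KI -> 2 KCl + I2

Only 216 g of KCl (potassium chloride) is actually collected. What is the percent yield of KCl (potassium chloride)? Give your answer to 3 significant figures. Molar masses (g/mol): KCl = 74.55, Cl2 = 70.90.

68.9 %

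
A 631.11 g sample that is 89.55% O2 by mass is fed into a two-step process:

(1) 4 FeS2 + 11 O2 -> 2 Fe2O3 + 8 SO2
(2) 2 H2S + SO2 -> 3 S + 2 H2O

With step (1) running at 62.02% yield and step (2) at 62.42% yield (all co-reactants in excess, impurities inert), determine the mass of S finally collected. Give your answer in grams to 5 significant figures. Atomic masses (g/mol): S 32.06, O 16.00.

478.25 g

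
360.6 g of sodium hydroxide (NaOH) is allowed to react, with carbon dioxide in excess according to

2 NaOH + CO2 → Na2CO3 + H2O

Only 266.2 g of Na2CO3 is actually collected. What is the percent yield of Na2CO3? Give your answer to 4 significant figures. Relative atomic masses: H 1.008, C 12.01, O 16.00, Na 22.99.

55.72 %

M(NaOH) = 22.99 + 16.00 + 1.008 = 39.998 g/mol.
M(Na2CO3) = 2(22.99) + 12.01 + 3(16.00) = 105.99 g/mol.
n(NaOH) = 360.60 g / 39.998 g/mol = 9.0155 mol.
From the equation the NaOH:Na2CO3 mole ratio is 2:1, so n(Na2CO3) = 9.0155 × 1/2 = 4.5077 mol.
Mass of Na2CO3 = 4.5077 mol × 105.99 g/mol = 477.77 g.
This is the theoretical yield. Percent yield = 266.2 g / 477.77 g × 100% = 55.717%.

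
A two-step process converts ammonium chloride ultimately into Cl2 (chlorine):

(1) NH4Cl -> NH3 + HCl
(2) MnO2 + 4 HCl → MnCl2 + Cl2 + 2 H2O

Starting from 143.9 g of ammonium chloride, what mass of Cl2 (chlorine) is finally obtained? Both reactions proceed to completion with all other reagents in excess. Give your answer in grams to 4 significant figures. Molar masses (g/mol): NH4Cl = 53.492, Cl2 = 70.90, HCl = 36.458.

n(NH4Cl) = 143.90 / 53.492 = 2.6901 mol.
Step 1 gives a 1:1 ratio of NH4Cl to HCl, so n(HCl) = 2.6901 mol.
In step 2 the HCl:Cl2 ratio is 4:1, so n(Cl2) = 0.67253 mol.
Mass of Cl2 = 0.67253 × 70.90 = 47.682 g.

47.68 g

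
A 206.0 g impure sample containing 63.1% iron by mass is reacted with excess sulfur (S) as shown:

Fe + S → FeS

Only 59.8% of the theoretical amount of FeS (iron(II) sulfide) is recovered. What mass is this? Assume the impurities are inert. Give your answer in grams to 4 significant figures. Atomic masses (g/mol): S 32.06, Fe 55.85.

122.4 g

Pure Fe available = 206.0 g × 0.631 = 129.99 g.
M(Fe) = 55.85 g/mol.
M(FeS) = 55.85 + 32.06 = 87.91 g/mol.
n(Fe) = 129.99 g / 55.85 g/mol = 2.3274 mol.
From the equation the Fe:FeS mole ratio is 1:1, so n(FeS) = 2.3274 × 1/1 = 2.3274 mol.
Mass of FeS = 2.3274 mol × 87.91 g/mol = 204.60 g.
Actual mass collected = 204.60 g × 0.598 = 122.35 g.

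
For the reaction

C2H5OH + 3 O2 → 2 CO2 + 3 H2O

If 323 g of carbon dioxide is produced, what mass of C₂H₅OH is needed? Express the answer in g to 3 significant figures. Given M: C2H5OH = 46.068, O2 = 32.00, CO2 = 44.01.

169 g

n(CO2) = 323.0 g / 44.01 g/mol = 7.339 mol.
From the equation the CO2:C2H5OH mole ratio is 2:1, so n(C2H5OH) = 7.339 × 1/2 = 3.670 mol.
Mass of C2H5OH = 3.670 mol × 46.068 g/mol = 169.1 g.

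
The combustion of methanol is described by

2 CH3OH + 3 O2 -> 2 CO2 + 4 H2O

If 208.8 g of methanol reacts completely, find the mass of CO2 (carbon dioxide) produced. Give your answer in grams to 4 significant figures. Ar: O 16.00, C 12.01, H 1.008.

286.8 g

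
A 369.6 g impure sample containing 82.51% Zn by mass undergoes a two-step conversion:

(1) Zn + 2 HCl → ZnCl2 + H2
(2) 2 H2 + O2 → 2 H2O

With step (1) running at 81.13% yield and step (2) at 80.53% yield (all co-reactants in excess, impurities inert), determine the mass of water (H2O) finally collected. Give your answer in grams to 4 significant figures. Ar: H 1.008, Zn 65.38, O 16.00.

Pure Zn = 369.6 × 0.8251 = 304.96 g.
M(Zn) = 65.38 g/mol.
M(H2O) = 2(1.008) + 16.00 = 18.016 g/mol.
n(Zn) = 304.96 / 65.38 = 4.6644 mol.
Step 1 (Zn:H2 = 1:1): theoretical n(H2) = 4.6644 mol; at 81.13% yield, n(H2) = 3.7842 mol.
Step 2 (H2:H2O = 2:2): theoretical n(H2O) = 3.7842 mol, so theoretical mass = 3.7842 × 18.016 = 68.176 g.
At 80.53% yield, actual mass of H2O = 68.176 × 0.8053 = 54.902 g.

54.90 g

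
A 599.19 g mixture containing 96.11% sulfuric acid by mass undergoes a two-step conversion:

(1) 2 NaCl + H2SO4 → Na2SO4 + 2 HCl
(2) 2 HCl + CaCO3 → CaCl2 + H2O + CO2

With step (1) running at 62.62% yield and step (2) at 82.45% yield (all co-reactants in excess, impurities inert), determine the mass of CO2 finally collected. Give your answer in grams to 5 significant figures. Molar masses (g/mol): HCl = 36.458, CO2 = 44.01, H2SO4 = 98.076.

Pure H2SO4 = 599.19 × 0.9611 = 575.882 g.
n(H2SO4) = 575.882 / 98.076 = 5.87179 mol.
Step 1 (H2SO4:HCl = 1:2): theoretical n(HCl) = 11.7436 mol; at 62.62% yield, n(HCl) = 7.35383 mol.
Step 2 (HCl:CO2 = 2:1): theoretical n(CO2) = 3.67691 mol, so theoretical mass = 3.67691 × 44.01 = 161.821 g.
At 82.45% yield, actual mass of CO2 = 161.821 × 0.8245 = 133.421 g.

133.42 g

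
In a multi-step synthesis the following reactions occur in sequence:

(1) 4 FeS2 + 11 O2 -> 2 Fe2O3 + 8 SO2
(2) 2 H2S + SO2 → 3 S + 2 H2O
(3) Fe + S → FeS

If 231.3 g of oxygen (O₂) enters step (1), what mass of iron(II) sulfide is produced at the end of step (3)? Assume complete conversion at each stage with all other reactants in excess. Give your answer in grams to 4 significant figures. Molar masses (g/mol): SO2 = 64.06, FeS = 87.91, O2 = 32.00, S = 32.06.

1386 g

n(O2) = 231.3 / 32.00 = 7.2281 mol.
Reaction (1): O2→SO2 ratio 11:8 ⇒ n(SO2) = 5.2568 mol.
Reaction (2): SO2→S ratio 1:3 ⇒ n(S) = 15.770 mol.
Reaction (3): S→FeS ratio 1:1 ⇒ n(FeS) = 15.770 mol.
Mass of FeS = 15.770 × 87.91 = 1386.4 g.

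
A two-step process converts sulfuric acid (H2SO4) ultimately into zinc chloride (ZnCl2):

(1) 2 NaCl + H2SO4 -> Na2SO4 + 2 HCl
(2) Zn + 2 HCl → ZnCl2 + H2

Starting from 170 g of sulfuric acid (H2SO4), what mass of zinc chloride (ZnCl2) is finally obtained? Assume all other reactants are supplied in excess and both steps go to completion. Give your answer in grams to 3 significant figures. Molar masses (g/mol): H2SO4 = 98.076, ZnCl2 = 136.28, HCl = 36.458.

236 g

n(H2SO4) = 170.0 / 98.076 = 1.733 mol.
Step 1 gives a 1:2 ratio of H2SO4 to HCl, so n(HCl) = 3.467 mol.
In step 2 the HCl:ZnCl2 ratio is 2:1, so n(ZnCl2) = 1.733 mol.
Mass of ZnCl2 = 1.733 × 136.28 = 236.2 g.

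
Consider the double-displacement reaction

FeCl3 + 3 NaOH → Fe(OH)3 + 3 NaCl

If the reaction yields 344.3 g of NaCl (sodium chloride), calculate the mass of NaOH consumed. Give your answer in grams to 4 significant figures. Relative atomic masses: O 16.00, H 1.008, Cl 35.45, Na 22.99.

M(NaCl) = 22.99 + 35.45 = 58.44 g/mol.
M(NaOH) = 22.99 + 16.00 + 1.008 = 39.998 g/mol.
n(NaCl) = 344.30 g / 58.44 g/mol = 5.8915 mol.
From the equation the NaCl:NaOH mole ratio is 3:3, so n(NaOH) = 5.8915 × 3/3 = 5.8915 mol.
Mass of NaOH = 5.8915 mol × 39.998 g/mol = 235.65 g.

235.6 g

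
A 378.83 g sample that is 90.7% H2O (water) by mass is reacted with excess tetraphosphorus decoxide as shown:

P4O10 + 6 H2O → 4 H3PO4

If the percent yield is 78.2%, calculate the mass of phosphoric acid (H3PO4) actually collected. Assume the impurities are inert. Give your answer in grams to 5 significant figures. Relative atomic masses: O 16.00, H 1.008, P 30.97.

Pure H2O available = 378.83 g × 0.907 = 343.599 g.
M(H2O) = 2(1.008) + 16.00 = 18.016 g/mol.
M(H3PO4) = 3(1.008) + 30.97 + 4(16.00) = 97.994 g/mol.
n(H2O) = 343.599 g / 18.016 g/mol = 19.0719 mol.
From the equation the H2O:H3PO4 mole ratio is 6:4, so n(H3PO4) = 19.0719 × 4/6 = 12.7146 mol.
Mass of H3PO4 = 12.7146 mol × 97.994 g/mol = 1245.95 g.
Actual mass collected = 1245.95 g × 0.782 = 974.335 g.

974.33 g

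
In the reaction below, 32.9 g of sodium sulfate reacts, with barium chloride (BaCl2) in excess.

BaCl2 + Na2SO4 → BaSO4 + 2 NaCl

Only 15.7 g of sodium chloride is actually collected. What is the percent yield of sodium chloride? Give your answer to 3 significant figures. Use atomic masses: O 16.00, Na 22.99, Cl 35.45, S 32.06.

M(Na2SO4) = 2(22.99) + 32.06 + 4(16.00) = 142.04 g/mol.
M(NaCl) = 22.99 + 35.45 = 58.44 g/mol.
n(Na2SO4) = 32.90 g / 142.04 g/mol = 0.2316 mol.
From the equation the Na2SO4:NaCl mole ratio is 1:2, so n(NaCl) = 0.2316 × 2/1 = 0.4632 mol.
Mass of NaCl = 0.4632 mol × 58.44 g/mol = 27.07 g.
This is the theoretical yield. Percent yield = 15.7 g / 27.07 g × 100% = 57.99%.

58.0 %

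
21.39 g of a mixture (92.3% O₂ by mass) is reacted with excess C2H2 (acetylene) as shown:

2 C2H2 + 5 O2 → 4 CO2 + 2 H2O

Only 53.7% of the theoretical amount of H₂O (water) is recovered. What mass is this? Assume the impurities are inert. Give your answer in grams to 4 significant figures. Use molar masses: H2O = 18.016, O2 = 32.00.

2.388 g

Pure O2 available = 21.39 g × 0.923 = 19.743 g.
n(O2) = 19.743 g / 32.00 g/mol = 0.61697 mol.
From the equation the O2:H2O mole ratio is 5:2, so n(H2O) = 0.61697 × 2/5 = 0.24679 mol.
Mass of H2O = 0.24679 mol × 18.016 g/mol = 4.4461 g.
Actual mass collected = 4.4461 g × 0.537 = 2.3876 g.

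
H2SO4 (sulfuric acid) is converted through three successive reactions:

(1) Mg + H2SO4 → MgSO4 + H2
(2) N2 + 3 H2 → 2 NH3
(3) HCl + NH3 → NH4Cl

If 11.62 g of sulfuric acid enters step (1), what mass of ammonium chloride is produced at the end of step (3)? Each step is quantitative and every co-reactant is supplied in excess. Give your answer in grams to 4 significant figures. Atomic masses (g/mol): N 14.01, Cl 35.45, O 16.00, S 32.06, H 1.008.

M(H2SO4) = 2(1.008) + 32.06 + 4(16.00) = 98.076 g/mol.
M(NH4Cl) = 14.01 + 4(1.008) + 35.45 = 53.492 g/mol.
n(H2SO4) = 11.62 / 98.076 = 0.11848 mol.
Reaction (1): H2SO4→H2 ratio 1:1 ⇒ n(H2) = 0.11848 mol.
Reaction (2): H2→NH3 ratio 3:2 ⇒ n(NH3) = 0.078986 mol.
Reaction (3): NH3→NH4Cl ratio 1:1 ⇒ n(NH4Cl) = 0.078986 mol.
Mass of NH4Cl = 0.078986 × 53.492 = 4.2251 g.

4.225 g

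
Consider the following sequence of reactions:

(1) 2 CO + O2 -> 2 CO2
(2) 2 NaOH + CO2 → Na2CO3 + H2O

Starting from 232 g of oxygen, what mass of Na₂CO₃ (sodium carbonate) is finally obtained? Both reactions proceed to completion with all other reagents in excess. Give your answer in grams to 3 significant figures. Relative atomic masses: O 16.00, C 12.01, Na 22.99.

1540 g

M(O2) = 2(16.00) = 32.00 g/mol.
M(Na2CO3) = 2(22.99) + 12.01 + 3(16.00) = 105.99 g/mol.
n(O2) = 232.0 / 32.00 = 7.250 mol.
Step 1 gives a 1:2 ratio of O2 to CO2, so n(CO2) = 14.50 mol.
In step 2 the CO2:Na2CO3 ratio is 1:1, so n(Na2CO3) = 14.50 mol.
Mass of Na2CO3 = 14.50 × 105.99 = 1537 g.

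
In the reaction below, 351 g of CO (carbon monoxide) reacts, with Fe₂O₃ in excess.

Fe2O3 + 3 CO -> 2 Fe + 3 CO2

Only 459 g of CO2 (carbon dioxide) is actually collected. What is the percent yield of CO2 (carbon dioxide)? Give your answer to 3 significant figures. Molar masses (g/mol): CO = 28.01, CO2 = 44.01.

83.2 %

n(CO) = 351.0 g / 28.01 g/mol = 12.53 mol.
From the equation the CO:CO2 mole ratio is 3:3, so n(CO2) = 12.53 × 3/3 = 12.53 mol.
Mass of CO2 = 12.53 mol × 44.01 g/mol = 551.5 g.
This is the theoretical yield. Percent yield = 459 g / 551.5 g × 100% = 83.23%.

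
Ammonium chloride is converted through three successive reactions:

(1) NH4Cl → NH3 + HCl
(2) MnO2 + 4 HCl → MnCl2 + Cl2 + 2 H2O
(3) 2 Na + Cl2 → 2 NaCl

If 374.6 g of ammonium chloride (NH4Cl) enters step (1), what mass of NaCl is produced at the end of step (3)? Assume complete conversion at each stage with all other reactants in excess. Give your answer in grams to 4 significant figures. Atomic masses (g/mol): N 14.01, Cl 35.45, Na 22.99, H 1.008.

204.6 g

M(NH4Cl) = 14.01 + 4(1.008) + 35.45 = 53.492 g/mol.
M(NaCl) = 22.99 + 35.45 = 58.44 g/mol.
n(NH4Cl) = 374.6 / 53.492 = 7.0029 mol.
Reaction (1): NH4Cl→HCl ratio 1:1 ⇒ n(HCl) = 7.0029 mol.
Reaction (2): HCl→Cl2 ratio 4:1 ⇒ n(Cl2) = 1.7507 mol.
Reaction (3): Cl2→NaCl ratio 1:2 ⇒ n(NaCl) = 3.5015 mol.
Mass of NaCl = 3.5015 × 58.44 = 204.63 g.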